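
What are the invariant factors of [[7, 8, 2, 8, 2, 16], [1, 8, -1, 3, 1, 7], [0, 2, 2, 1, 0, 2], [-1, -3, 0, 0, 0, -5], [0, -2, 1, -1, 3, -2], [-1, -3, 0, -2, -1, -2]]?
The Jordan structure of A has elementary divisors (x - 3)^3, (x - 3)^2, (x - 3). Arranging the block sizes at each eigenvalue in decreasing order and taking row products gives the invariant factors.

Invariant factors (smallest first, each dividing the next): x - 3, (x - 3)^2, (x - 3)^3.

Check: the last factor (x - 3)^3 is the minimal polynomial, and the product (x - 3)^6 is the characteristic polynomial.

x - 3, (x - 3)^2, (x - 3)^3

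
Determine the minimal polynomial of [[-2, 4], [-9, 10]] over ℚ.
m_A(x) = (x - 4)^2

The characteristic polynomial factors as (x - 4)^2. The minimal polynomial is ∏(x - λ)^{k_λ} where k_λ is the size of the largest Jordan block at λ.

For λ = 4: rank(A - 4I) = 1, and the largest Jordan block has size 2 (the smallest k with rank((A - 4I)^k) = rank((A - 4I)^(k+1))).

So m_A(x) = (x - 4)^2.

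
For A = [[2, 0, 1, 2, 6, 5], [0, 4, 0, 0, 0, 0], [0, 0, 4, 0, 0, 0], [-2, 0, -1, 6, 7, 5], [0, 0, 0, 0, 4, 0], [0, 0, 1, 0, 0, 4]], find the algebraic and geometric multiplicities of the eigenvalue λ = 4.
The characteristic polynomial is (x - 4)^6, so the factor x - 4 appears with exponent 6: the algebraic multiplicity is 6.

rank(A - 4I) = 3, so the eigenspace has dimension 6 - 3 = 3: the geometric multiplicity is 3.

Since 3 < 6, A is not diagonalizable.

algebraic multiplicity 6, geometric multiplicity 3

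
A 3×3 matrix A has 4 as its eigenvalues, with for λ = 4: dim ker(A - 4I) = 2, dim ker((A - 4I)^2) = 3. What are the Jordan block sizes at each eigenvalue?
Jordan blocks: (4, 2), (4, 1)

λ = 4: successive nullity increments [2, 1] count blocks of size ≥ k; block sizes are [2, 1].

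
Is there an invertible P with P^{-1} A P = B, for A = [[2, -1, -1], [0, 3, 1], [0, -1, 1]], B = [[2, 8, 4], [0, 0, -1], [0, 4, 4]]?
Two matrices over a field are similar if and only if they have the same invariant factors.

Both A and B have characteristic polynomial (x - 2)^3 and minimal polynomial (x - 2)^2. Computing further, both have invariant factors x - 2, (x - 2)^2. Hence A and B are similar.

Yes.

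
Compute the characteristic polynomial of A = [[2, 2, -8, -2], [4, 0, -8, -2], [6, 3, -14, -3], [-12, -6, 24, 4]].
xI - A = [[x - 2, -2, 8, 2], [-4, x, 8, 2], [-6, -3, x + 14, 3], [12, 6, -24, x - 4]].

Expanding det(xI - A) along the first row:
det(xI - A) = + (x - 2)·det([[x, 8, 2], [-3, x + 14, 3], [6, -24, x - 4]]) - (-2)·det([[-4, 8, 2], [-6, x + 14, 3], [12, -24, x - 4]]) + (8)·det([[-4, x, 2], [-6, -3, 3], [12, 6, x - 4]]) - (2)·det([[-4, x, 8], [-6, -3, x + 14], [12, 6, -24]]).

Evaluating gives χ_A(x) = x^4 + 8x^3 + 24x^2 + 32x + 16 = (x + 2)^4.

χ_A(x) = (x + 2)^4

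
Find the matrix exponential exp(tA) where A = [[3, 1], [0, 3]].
A has Jordan form J = [[3, 1], [0, 3]] with A = PJP^{-1}, so e^{tA} = P e^{tJ} P^{-1}.

For a Jordan block J_k(λ), e^{tJ_k(λ)} = e^{λt} · (I + tN + t^2 N^2/2! + ... + t^{k-1} N^{k-1}/(k-1)!) where N is the nilpotent superdiagonal part.

Assembling the blocks and conjugating back gives the entries of e^{tA} as shown above.

e^{tA} = [[e^{3*t}, t*e^{3*t}], [0, e^{3*t}]]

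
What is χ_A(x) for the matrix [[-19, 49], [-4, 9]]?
xI - A = [[x + 19, -49], [4, x - 9]].

Expanding det(xI - A) along the first row:
det(xI - A) = + (x + 19)·det([[x - 9]]) - (-49)·det([[4]]).

Evaluating gives χ_A(x) = x^2 + 10x + 25 = (x + 5)^2.

χ_A(x) = (x + 5)^2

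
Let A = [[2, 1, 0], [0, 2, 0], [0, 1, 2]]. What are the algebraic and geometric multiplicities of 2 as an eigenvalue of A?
The characteristic polynomial is (x - 2)^3, so the factor x - 2 appears with exponent 3: the algebraic multiplicity is 3.

rank(A - 2I) = 1, so the eigenspace has dimension 3 - 1 = 2: the geometric multiplicity is 2.

Since 2 < 3, A is not diagonalizable.

algebraic multiplicity 3, geometric multiplicity 2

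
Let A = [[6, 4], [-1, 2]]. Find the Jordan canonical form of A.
The characteristic polynomial is det(xI - A) = (x - 4)^2, so the eigenvalues are 4 (algebraic multiplicity 2).

For λ = 4: rank(A - 4I) = 1, rank((A - 4I)^2) = 0. The eigenspace has dimension 2 - 1 = 1, so there is 1 Jordan block; the rank sequence gives block sizes [2].

Assembling the blocks gives the Jordan form J above.

J = [[4, 1], [0, 4]]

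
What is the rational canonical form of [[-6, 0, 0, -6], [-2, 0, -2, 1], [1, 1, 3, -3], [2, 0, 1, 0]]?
R = [[0, 0, 0, -6], [1, 0, 0, 1], [0, 1, 0, 1], [0, 0, 1, -3]]

The invariant factors of A (the non-unit diagonal entries of the Smith normal form of xI - A over ℚ[x]) are (x + 3)(x^3 - x + 2), each dividing the next. The characteristic polynomial is their product, (x + 3)(x^3 - x + 2).

The rational canonical form is the block-diagonal matrix of companion matrices C(f_i):
R = [[0, 0, 0, -6], [1, 0, 0, 1], [0, 1, 0, 1], [0, 0, 1, -3]].

Note the characteristic polynomial does not split into linear factors over ℚ, so A has no Jordan form over ℚ; the rational canonical form exists over any field.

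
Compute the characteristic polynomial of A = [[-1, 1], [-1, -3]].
χ_A(x) = (x + 2)^2

xI - A = [[x + 1, -1], [1, x + 3]].

Expanding det(xI - A) along the first row:
det(xI - A) = + (x + 1)·det([[x + 3]]) - (-1)·det([[1]]).

Evaluating gives χ_A(x) = x^2 + 4x + 4 = (x + 2)^2.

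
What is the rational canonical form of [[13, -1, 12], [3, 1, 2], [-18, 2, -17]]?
The invariant factors of A (the non-unit diagonal entries of the Smith normal form of xI - A over ℚ[x]) are x(x - 2)(x + 5), each dividing the next. The characteristic polynomial is their product, x(x - 2)(x + 5).

The rational canonical form is the block-diagonal matrix of companion matrices C(f_i):
R = [[0, 0, 0], [1, 0, 10], [0, 1, -3]].

R = [[0, 0, 0], [1, 0, 10], [0, 1, -3]]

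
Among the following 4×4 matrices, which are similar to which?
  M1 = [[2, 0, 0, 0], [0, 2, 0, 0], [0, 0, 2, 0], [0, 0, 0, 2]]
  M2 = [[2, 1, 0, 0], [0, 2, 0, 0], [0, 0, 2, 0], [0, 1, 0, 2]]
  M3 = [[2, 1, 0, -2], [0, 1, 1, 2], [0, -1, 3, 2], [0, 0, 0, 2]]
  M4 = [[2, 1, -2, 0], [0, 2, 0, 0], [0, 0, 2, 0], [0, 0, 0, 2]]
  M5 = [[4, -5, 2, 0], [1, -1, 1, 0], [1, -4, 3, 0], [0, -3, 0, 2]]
Characteristic polynomials: χ_{M1} = (x - 2)^4, χ_{M2} = (x - 2)^4, χ_{M3} = (x - 2)^4, χ_{M4} = (x - 2)^4, χ_{M5} = (x - 2)^4.

{M1}: invariant factors x - 2, x - 2, x - 2, x - 2.

{M2, M4}: invariant factors x - 2, x - 2, (x - 2)^2.

{M3, M5}: invariant factors x - 2, (x - 2)^3.

Matrices are similar if and only if their invariant-factor lists agree; the partition into similarity classes is {M1}, {M2, M4}, {M3, M5}.

3 classes: {M1}, {M2, M4}, {M3, M5}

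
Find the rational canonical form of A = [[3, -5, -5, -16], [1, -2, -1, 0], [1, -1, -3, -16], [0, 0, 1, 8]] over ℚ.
R = [[0, 0, 0, 0], [1, 0, 0, 0], [0, 1, 0, 0], [0, 0, 1, 6]]

The invariant factors of A (the non-unit diagonal entries of the Smith normal form of xI - A over ℚ[x]) are x^3(x - 6), each dividing the next. The characteristic polynomial is their product, x^3(x - 6).

The rational canonical form is the block-diagonal matrix of companion matrices C(f_i):
R = [[0, 0, 0, 0], [1, 0, 0, 0], [0, 1, 0, 0], [0, 0, 1, 6]].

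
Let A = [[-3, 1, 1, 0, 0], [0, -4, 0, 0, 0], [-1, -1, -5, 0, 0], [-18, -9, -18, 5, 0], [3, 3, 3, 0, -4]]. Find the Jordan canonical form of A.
The characteristic polynomial is det(xI - A) = (x - 5)(x + 4)^4, so the eigenvalues are -4 (algebraic multiplicity 4), 5 (algebraic multiplicity 1).

For λ = -4: rank(A + 4I) = 2, rank((A + 4I)^2) = 1. The eigenspace has dimension 5 - 2 = 3, so there are 3 Jordan blocks; the rank sequence gives block sizes [2, 1, 1].

For λ = 5: algebraic multiplicity 1 gives one 1×1 block.

Assembling the blocks gives the Jordan form J above.

J = [[-4, 1, 0, 0, 0], [0, -4, 0, 0, 0], [0, 0, -4, 0, 0], [0, 0, 0, -4, 0], [0, 0, 0, 0, 5]]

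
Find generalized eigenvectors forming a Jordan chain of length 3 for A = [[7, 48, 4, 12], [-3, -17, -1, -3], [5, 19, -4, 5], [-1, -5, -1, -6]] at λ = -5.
v_1 = [[-4, 1, -1, 0]]^T, v_2 = [[-4, 1, -2, 0]]^T, v_3 = [[-8, 2, -3, 1]]^T

We seek v_1 ∈ ker((A + 5I)^3) \ ker((A + 5I)^2), then set v_{i+1} = (A + 5I) v_i.

One such chain is v_1 = [[-4, 1, -1, 0]]^T, v_2 = [[-4, 1, -2, 0]]^T, v_3 = [[-8, 2, -3, 1]]^T. Check: (A + 5I) v_3 = [[0, 0, 0, 0]]^T = 0.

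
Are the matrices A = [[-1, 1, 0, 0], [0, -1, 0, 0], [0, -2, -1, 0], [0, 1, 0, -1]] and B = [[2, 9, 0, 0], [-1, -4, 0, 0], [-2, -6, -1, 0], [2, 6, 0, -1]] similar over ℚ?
Two matrices over a field are similar if and only if they have the same invariant factors.

Both A and B have characteristic polynomial (x + 1)^4 and minimal polynomial (x + 1)^2. Computing further, both have invariant factors x + 1, x + 1, (x + 1)^2. Hence A and B are similar.

Yes.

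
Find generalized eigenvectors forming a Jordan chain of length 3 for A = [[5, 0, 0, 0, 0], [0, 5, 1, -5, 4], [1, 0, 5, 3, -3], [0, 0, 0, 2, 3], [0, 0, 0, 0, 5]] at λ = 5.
v_1 = [[1, 1, 0, 0, 0]]^T, v_2 = [[0, 0, 1, 0, 0]]^T, v_3 = [[0, 1, 0, 0, 0]]^T

We seek v_1 ∈ ker((A - 5I)^3) \ ker((A - 5I)^2), then set v_{i+1} = (A - 5I) v_i.

One such chain is v_1 = [[1, 1, 0, 0, 0]]^T, v_2 = [[0, 0, 1, 0, 0]]^T, v_3 = [[0, 1, 0, 0, 0]]^T. Check: (A - 5I) v_3 = [[0, 0, 0, 0, 0]]^T = 0.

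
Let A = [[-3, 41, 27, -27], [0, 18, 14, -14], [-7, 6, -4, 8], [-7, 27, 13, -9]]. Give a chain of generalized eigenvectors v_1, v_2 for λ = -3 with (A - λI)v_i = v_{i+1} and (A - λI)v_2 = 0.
We seek v_1 ∈ ker((A + 3I)^2) \ ker(A + 3I), then set v_{i+1} = (A + 3I) v_i.

One such chain is v_1 = [[-4, -2, 1, -2]]^T, v_2 = [[-1, 0, -1, -1]]^T. Check: (A + 3I) v_2 = [[0, 0, 0, 0]]^T = 0.

v_1 = [[-4, -2, 1, -2]]^T, v_2 = [[-1, 0, -1, -1]]^T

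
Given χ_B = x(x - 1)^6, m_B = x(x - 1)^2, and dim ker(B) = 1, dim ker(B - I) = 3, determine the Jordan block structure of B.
λ = 0: algebraic multiplicity 1 (exponent in χ_B), largest block size 1 (exponent in m_B), 1 block (geometric multiplicity). This forces block sizes [1].
λ = 1: algebraic multiplicity 6 (exponent in χ_B), largest block size 2 (exponent in m_B), 3 blocks (geometric multiplicity). These force block sizes [2, 2, 2].

Jordan blocks: (0, 1), (1, 2), (1, 2), (1, 2)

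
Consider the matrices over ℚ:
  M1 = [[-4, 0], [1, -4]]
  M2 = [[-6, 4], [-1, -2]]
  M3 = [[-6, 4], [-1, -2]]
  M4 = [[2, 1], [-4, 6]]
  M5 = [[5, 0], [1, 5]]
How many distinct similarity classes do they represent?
Characteristic polynomials: χ_{M1} = (x + 4)^2, χ_{M2} = (x + 4)^2, χ_{M3} = (x + 4)^2, χ_{M4} = (x - 4)^2, χ_{M5} = (x - 5)^2.

{M1, M2, M3}: invariant factors (x + 4)^2.

{M4}: invariant factors (x - 4)^2.

{M5}: invariant factors (x - 5)^2.

Matrices are similar if and only if their invariant-factor lists agree; the partition into similarity classes is {M1, M2, M3}, {M4}, {M5}.

3 classes: {M1, M2, M3}, {M4}, {M5}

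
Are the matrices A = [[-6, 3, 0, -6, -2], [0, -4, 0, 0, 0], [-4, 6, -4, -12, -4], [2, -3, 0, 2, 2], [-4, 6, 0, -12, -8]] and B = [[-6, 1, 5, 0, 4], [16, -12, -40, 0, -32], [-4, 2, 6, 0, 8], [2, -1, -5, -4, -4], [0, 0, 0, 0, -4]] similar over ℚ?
Two matrices over a field are similar if and only if they have the same invariant factors.

Both A and B have characteristic polynomial (x + 4)^5 and minimal polynomial (x + 4)^2. Computing further, both have invariant factors x + 4, x + 4, x + 4, (x + 4)^2. Hence A and B are similar.

Yes.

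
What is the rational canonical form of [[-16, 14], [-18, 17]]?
R = [[0, 20], [1, 1]]

The invariant factors of A (the non-unit diagonal entries of the Smith normal form of xI - A over ℚ[x]) are (x - 5)(x + 4), each dividing the next. The characteristic polynomial is their product, (x - 5)(x + 4).

The rational canonical form is the block-diagonal matrix of companion matrices C(f_i):
R = [[0, 20], [1, 1]].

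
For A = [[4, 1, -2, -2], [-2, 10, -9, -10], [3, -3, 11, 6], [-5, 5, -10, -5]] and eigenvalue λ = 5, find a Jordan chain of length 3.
v_1 = [[2, 6, -5, 7]]^T, v_2 = [[0, 1, 0, 0]]^T, v_3 = [[1, 5, -3, 5]]^T

We seek v_1 ∈ ker((A - 5I)^3) \ ker((A - 5I)^2), then set v_{i+1} = (A - 5I) v_i.

One such chain is v_1 = [[2, 6, -5, 7]]^T, v_2 = [[0, 1, 0, 0]]^T, v_3 = [[1, 5, -3, 5]]^T. Check: (A - 5I) v_3 = [[0, 0, 0, 0]]^T = 0.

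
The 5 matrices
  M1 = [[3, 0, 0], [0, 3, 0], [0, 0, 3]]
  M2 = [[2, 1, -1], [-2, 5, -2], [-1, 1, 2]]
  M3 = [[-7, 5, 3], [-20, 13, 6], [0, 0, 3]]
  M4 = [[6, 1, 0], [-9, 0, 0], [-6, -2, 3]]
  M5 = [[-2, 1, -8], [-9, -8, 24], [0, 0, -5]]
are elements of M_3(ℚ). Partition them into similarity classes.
3 classes: {M1}, {M2, M3, M4}, {M5}

Characteristic polynomials: χ_{M1} = (x - 3)^3, χ_{M2} = (x - 3)^3, χ_{M3} = (x - 3)^3, χ_{M4} = (x - 3)^3, χ_{M5} = (x + 5)^3.

{M1}: invariant factors x - 3, x - 3, x - 3.

{M2, M3, M4}: invariant factors x - 3, (x - 3)^2.

{M5}: invariant factors x + 5, (x + 5)^2.

Matrices are similar if and only if their invariant-factor lists agree; the partition into similarity classes is {M1}, {M2, M3, M4}, {M5}.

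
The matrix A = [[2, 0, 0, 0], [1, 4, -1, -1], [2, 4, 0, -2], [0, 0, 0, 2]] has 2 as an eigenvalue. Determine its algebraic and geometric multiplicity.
algebraic multiplicity 4, geometric multiplicity 3

The characteristic polynomial is (x - 2)^4, so the factor x - 2 appears with exponent 4: the algebraic multiplicity is 4.

rank(A - 2I) = 1, so the eigenspace has dimension 4 - 1 = 3: the geometric multiplicity is 3.

Since 3 < 4, A is not diagonalizable.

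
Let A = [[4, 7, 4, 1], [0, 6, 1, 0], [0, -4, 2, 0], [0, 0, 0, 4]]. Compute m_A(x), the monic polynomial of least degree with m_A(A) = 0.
m_A(x) = (x - 4)^3

The characteristic polynomial factors as (x - 4)^4. The minimal polynomial is ∏(x - λ)^{k_λ} where k_λ is the size of the largest Jordan block at λ.

For λ = 4: rank(A - 4I) = 2, and the largest Jordan block has size 3 (the smallest k with rank((A - 4I)^k) = rank((A - 4I)^(k+1))).

So m_A(x) = (x - 4)^3.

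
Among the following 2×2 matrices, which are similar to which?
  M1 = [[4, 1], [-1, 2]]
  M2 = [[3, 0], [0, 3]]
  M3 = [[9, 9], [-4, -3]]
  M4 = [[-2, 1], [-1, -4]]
3 classes: {M1, M3}, {M2}, {M4}

Characteristic polynomials: χ_{M1} = (x - 3)^2, χ_{M2} = (x - 3)^2, χ_{M3} = (x - 3)^2, χ_{M4} = (x + 3)^2.

{M1, M3}: invariant factors (x - 3)^2.

{M2}: invariant factors x - 3, x - 3.

{M4}: invariant factors (x + 3)^2.

Matrices are similar if and only if their invariant-factor lists agree; the partition into similarity classes is {M1, M3}, {M2}, {M4}.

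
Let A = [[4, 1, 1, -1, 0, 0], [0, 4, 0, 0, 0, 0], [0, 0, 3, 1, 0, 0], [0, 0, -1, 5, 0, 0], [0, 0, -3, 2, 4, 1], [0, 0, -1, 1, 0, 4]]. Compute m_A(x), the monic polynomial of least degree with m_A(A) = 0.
The characteristic polynomial factors as (x - 4)^6. The minimal polynomial is ∏(x - λ)^{k_λ} where k_λ is the size of the largest Jordan block at λ.

For λ = 4: rank(A - 4I) = 3, and the largest Jordan block has size 2 (the smallest k with rank((A - 4I)^k) = rank((A - 4I)^(k+1))).

So m_A(x) = (x - 4)^2.

m_A(x) = (x - 4)^2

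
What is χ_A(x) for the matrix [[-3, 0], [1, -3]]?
χ_A(x) = (x + 3)^2

xI - A = [[x + 3, 0], [-1, x + 3]].

Expanding det(xI - A) along the first row:
det(xI - A) = + (x + 3)·det([[x + 3]]) - (0)·det([[-1]]).

Evaluating gives χ_A(x) = x^2 + 6x + 9 = (x + 3)^2.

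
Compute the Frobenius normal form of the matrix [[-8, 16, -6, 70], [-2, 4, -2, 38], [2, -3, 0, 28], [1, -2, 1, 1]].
R = [[-2, 0, 0, 0], [0, 0, 0, 40], [0, 1, 0, 22], [0, 0, 1, -1]]

The invariant factors of A (the non-unit diagonal entries of the Smith normal form of xI - A over ℚ[x]) are x + 2, (x - 5)(x + 2)(x + 4), each dividing the next. The characteristic polynomial is their product, (x - 5)(x + 2)^2(x + 4).

The rational canonical form is the block-diagonal matrix of companion matrices C(f_i):
R = [[-2, 0, 0, 0], [0, 0, 0, 40], [0, 1, 0, 22], [0, 0, 1, -1]].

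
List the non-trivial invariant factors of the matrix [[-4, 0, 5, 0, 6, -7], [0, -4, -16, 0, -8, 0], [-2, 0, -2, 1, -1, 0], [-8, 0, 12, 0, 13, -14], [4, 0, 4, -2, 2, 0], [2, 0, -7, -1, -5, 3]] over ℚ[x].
The Jordan structure of A has elementary divisors (x + 4), (x + 4), x^3, (x - 3). Arranging the block sizes at each eigenvalue in decreasing order and taking row products gives the invariant factors.

Invariant factors (smallest first, each dividing the next): x + 4, x^3(x - 3)(x + 4).

Check: the last factor x^3(x - 3)(x + 4) is the minimal polynomial, and the product x^3(x - 3)(x + 4)^2 is the characteristic polynomial.

x + 4, x^3(x - 3)(x + 4)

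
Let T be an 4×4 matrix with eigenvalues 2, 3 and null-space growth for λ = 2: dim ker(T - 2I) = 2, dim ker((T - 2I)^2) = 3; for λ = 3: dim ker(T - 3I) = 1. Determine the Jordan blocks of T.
Jordan blocks: (2, 2), (2, 1), (3, 1)

λ = 2: successive nullity increments [2, 1] count blocks of size ≥ k; block sizes are [2, 1].
λ = 3: successive nullity increments [1] count blocks of size ≥ k; block sizes are [1].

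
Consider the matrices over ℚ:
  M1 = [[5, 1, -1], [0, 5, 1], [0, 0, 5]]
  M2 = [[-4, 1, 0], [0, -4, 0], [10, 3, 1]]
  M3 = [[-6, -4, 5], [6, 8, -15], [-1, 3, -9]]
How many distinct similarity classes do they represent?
Characteristic polynomials: χ_{M1} = (x - 5)^3, χ_{M2} = (x - 1)(x + 4)^2, χ_{M3} = (x - 1)(x + 4)^2.

{M1}: invariant factors (x - 5)^3.

{M2, M3}: invariant factors (x - 1)(x + 4)^2.

Matrices are similar if and only if their invariant-factor lists agree; the partition into similarity classes is {M1}, {M2, M3}.

2 classes: {M1}, {M2, M3}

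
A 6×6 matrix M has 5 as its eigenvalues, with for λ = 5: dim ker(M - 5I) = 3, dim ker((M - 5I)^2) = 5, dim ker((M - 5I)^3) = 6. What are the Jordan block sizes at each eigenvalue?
λ = 5: successive nullity increments [3, 2, 1] count blocks of size ≥ k; block sizes are [3, 2, 1].

Jordan blocks: (5, 3), (5, 2), (5, 1)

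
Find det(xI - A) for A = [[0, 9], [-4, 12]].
xI - A = [[x, -9], [4, x - 12]].

Expanding det(xI - A) along the first row:
det(xI - A) = + (x)·det([[x - 12]]) - (-9)·det([[4]]).

Evaluating gives χ_A(x) = x^2 - 12x + 36 = (x - 6)^2.

χ_A(x) = (x - 6)^2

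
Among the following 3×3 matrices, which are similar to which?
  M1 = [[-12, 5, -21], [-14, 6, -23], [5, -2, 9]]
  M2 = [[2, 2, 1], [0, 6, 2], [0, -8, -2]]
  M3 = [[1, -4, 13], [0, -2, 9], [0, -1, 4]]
Characteristic polynomials: χ_{M1} = (x - 1)^3, χ_{M2} = (x - 2)^3, χ_{M3} = (x - 1)^3.

{M1, M3}: invariant factors (x - 1)^3.

{M2}: invariant factors x - 2, (x - 2)^2.

Matrices are similar if and only if their invariant-factor lists agree; the partition into similarity classes is {M1, M3}, {M2}.

2 classes: {M1, M3}, {M2}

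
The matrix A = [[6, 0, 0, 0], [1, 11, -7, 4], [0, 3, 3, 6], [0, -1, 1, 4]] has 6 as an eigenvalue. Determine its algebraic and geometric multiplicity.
The characteristic polynomial is (x - 6)^4, so the factor x - 6 appears with exponent 4: the algebraic multiplicity is 4.

rank(A - 6I) = 2, so the eigenspace has dimension 4 - 2 = 2: the geometric multiplicity is 2.

Since 2 < 4, A is not diagonalizable.

algebraic multiplicity 4, geometric multiplicity 2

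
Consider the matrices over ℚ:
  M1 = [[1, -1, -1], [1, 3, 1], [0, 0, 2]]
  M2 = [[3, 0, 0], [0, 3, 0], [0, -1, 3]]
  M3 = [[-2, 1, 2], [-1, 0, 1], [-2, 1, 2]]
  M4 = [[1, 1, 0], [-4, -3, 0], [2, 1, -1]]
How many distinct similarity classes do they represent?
4 classes: {M1}, {M2}, {M3}, {M4}

Characteristic polynomials: χ_{M1} = (x - 2)^3, χ_{M2} = (x - 3)^3, χ_{M3} = x^3, χ_{M4} = (x + 1)^3.

{M1}: invariant factors x - 2, (x - 2)^2.

{M2}: invariant factors x - 3, (x - 3)^2.

{M3}: invariant factors x^3.

{M4}: invariant factors x + 1, (x + 1)^2.

Matrices are similar if and only if their invariant-factor lists agree; the partition into similarity classes is {M1}, {M2}, {M3}, {M4}.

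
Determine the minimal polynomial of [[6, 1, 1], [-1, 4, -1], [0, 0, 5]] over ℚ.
m_A(x) = (x - 5)^2

The characteristic polynomial factors as (x - 5)^3. The minimal polynomial is ∏(x - λ)^{k_λ} where k_λ is the size of the largest Jordan block at λ.

For λ = 5: rank(A - 5I) = 1, and the largest Jordan block has size 2 (the smallest k with rank((A - 5I)^k) = rank((A - 5I)^(k+1))).

So m_A(x) = (x - 5)^2.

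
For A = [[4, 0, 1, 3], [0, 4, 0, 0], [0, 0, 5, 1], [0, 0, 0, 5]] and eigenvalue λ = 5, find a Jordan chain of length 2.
v_1 = [[2, 0, 0, 1]]^T, v_2 = [[1, 0, 1, 0]]^T

We seek v_1 ∈ ker((A - 5I)^2) \ ker(A - 5I), then set v_{i+1} = (A - 5I) v_i.

One such chain is v_1 = [[2, 0, 0, 1]]^T, v_2 = [[1, 0, 1, 0]]^T. Check: (A - 5I) v_2 = [[0, 0, 0, 0]]^T = 0.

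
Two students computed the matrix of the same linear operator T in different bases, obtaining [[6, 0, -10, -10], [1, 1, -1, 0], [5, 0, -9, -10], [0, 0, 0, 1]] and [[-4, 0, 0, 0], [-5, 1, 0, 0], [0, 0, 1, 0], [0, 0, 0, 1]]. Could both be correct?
Both have characteristic polynomial (x - 1)^3(x + 4), but the minimal polynomial of A is (x - 1)^2(x + 4) while the minimal polynomial of B is (x - 1)(x + 4). The minimal polynomial is a similarity invariant, so A and B are not similar.

No.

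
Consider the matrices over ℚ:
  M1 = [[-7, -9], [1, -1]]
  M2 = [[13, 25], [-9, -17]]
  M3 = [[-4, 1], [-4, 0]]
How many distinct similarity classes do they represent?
2 classes: {M1}, {M2, M3}

Characteristic polynomials: χ_{M1} = (x + 4)^2, χ_{M2} = (x + 2)^2, χ_{M3} = (x + 2)^2.

{M1}: invariant factors (x + 4)^2.

{M2, M3}: invariant factors (x + 2)^2.

Matrices are similar if and only if their invariant-factor lists agree; the partition into similarity classes is {M1}, {M2, M3}.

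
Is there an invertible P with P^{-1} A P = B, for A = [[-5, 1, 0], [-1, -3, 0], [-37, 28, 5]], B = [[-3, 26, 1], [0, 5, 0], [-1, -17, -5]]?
Two matrices over a field are similar if and only if they have the same invariant factors.

Both A and B have characteristic polynomial (x - 5)(x + 4)^2 and minimal polynomial (x - 5)(x + 4)^2. Computing further, both have invariant factors (x - 5)(x + 4)^2. Hence A and B are similar.

Yes.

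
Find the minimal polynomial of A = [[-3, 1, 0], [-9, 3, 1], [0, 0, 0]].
The characteristic polynomial factors as x^3. The minimal polynomial is ∏(x - λ)^{k_λ} where k_λ is the size of the largest Jordan block at λ.

For λ = 0: rank(A) = 2, and the largest Jordan block has size 3 (the smallest k with rank(A^k) = rank(A^(k+1))).

So m_A(x) = x^3.

m_A(x) = x^3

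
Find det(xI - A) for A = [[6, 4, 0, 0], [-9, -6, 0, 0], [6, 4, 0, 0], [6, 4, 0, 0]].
χ_A(x) = x^4

xI - A = [[x - 6, -4, 0, 0], [9, x + 6, 0, 0], [-6, -4, x, 0], [-6, -4, 0, x]].

Expanding det(xI - A) along the first row:
det(xI - A) = + (x - 6)·det([[x + 6, 0, 0], [-4, x, 0], [-4, 0, x]]) - (-4)·det([[9, 0, 0], [-6, x, 0], [-6, 0, x]]) + (0)·det([[9, x + 6, 0], [-6, -4, 0], [-6, -4, x]]) - (0)·det([[9, x + 6, 0], [-6, -4, x], [-6, -4, 0]]).

Evaluating gives χ_A(x) = x^4.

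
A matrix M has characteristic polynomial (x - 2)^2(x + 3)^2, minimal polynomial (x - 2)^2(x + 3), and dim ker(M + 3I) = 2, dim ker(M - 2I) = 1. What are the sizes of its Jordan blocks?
λ = -3: algebraic multiplicity 2 (exponent in χ_M), largest block size 1 (exponent in m_M), 2 blocks (geometric multiplicity). These force block sizes [1, 1].
λ = 2: algebraic multiplicity 2 (exponent in χ_M), largest block size 2 (exponent in m_M), 1 block (geometric multiplicity). This forces block sizes [2].

Jordan blocks: (-3, 1), (-3, 1), (2, 2)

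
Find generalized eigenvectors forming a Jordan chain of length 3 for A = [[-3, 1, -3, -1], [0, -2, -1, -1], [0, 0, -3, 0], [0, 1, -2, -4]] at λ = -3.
v_1 = [[-3, 0, 1, -2]]^T, v_2 = [[-1, 1, 0, 0]]^T, v_3 = [[1, 1, 0, 1]]^T

We seek v_1 ∈ ker((A + 3I)^3) \ ker((A + 3I)^2), then set v_{i+1} = (A + 3I) v_i.

One such chain is v_1 = [[-3, 0, 1, -2]]^T, v_2 = [[-1, 1, 0, 0]]^T, v_3 = [[1, 1, 0, 1]]^T. Check: (A + 3I) v_3 = [[0, 0, 0, 0]]^T = 0.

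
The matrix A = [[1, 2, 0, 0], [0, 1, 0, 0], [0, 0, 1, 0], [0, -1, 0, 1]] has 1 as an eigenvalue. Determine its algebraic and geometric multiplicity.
algebraic multiplicity 4, geometric multiplicity 3

The characteristic polynomial is (x - 1)^4, so the factor x - 1 appears with exponent 4: the algebraic multiplicity is 4.

rank(A - I) = 1, so the eigenspace has dimension 4 - 1 = 3: the geometric multiplicity is 3.

Since 3 < 4, A is not diagonalizable.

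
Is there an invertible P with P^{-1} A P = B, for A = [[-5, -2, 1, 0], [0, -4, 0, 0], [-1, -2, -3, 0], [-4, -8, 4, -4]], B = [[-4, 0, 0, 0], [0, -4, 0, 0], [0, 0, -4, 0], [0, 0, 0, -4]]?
Both have characteristic polynomial (x + 4)^4, but the minimal polynomial of A is (x + 4)^2 while the minimal polynomial of B is x + 4. The minimal polynomial is a similarity invariant, so A and B are not similar.

No.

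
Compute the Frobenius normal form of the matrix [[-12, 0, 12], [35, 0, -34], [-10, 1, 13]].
The invariant factors of A (the non-unit diagonal entries of the Smith normal form of xI - A over ℚ[x]) are (x - 3)(x^2 + 2x + 4), each dividing the next. The characteristic polynomial is their product, (x - 3)(x^2 + 2x + 4).

The rational canonical form is the block-diagonal matrix of companion matrices C(f_i):
R = [[0, 0, 12], [1, 0, 2], [0, 1, 1]].

Note the characteristic polynomial does not split into linear factors over ℚ, so A has no Jordan form over ℚ; the rational canonical form exists over any field.

R = [[0, 0, 12], [1, 0, 2], [0, 1, 1]]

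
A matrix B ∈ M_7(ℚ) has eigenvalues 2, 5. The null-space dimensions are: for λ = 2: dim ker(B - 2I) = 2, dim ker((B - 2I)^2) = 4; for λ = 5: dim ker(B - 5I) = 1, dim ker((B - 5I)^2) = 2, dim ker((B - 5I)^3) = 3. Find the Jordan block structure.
λ = 2: successive nullity increments [2, 2] count blocks of size ≥ k; block sizes are [2, 2].
λ = 5: successive nullity increments [1, 1, 1] count blocks of size ≥ k; block sizes are [3].

Jordan blocks: (2, 2), (2, 2), (5, 3)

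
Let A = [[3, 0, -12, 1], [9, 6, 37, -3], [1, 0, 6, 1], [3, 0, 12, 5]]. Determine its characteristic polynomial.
xI - A = [[x - 3, 0, 12, -1], [-9, x - 6, -37, 3], [-1, 0, x - 6, -1], [-3, 0, -12, x - 5]].

Expanding det(xI - A) along the first row:
det(xI - A) = + (x - 3)·det([[x - 6, -37, 3], [0, x - 6, -1], [0, -12, x - 5]]) - (0)·det([[-9, -37, 3], [-1, x - 6, -1], [-3, -12, x - 5]]) + (12)·det([[-9, x - 6, 3], [-1, 0, -1], [-3, 0, x - 5]]) - (-1)·det([[-9, x - 6, -37], [-1, 0, x - 6], [-3, 0, -12]]).

Evaluating gives χ_A(x) = x^4 - 20x^3 + 144x^2 - 432x + 432 = (x - 6)^3(x - 2).

χ_A(x) = (x - 6)^3(x - 2)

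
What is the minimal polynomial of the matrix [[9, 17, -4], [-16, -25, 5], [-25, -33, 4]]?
The characteristic polynomial factors as (x + 4)^3. The minimal polynomial is ∏(x - λ)^{k_λ} where k_λ is the size of the largest Jordan block at λ.

For λ = -4: rank(A + 4I) = 2, and the largest Jordan block has size 3 (the smallest k with rank((A + 4I)^k) = rank((A + 4I)^(k+1))).

So m_A(x) = (x + 4)^3.

m_A(x) = (x + 4)^3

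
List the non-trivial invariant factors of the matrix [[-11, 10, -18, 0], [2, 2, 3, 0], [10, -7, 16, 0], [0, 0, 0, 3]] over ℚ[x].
The Jordan structure of A has elementary divisors (x - 1), (x - 3)^2, (x - 3). Arranging the block sizes at each eigenvalue in decreasing order and taking row products gives the invariant factors.

Invariant factors (smallest first, each dividing the next): x - 3, (x - 3)^2(x - 1).

Check: the last factor (x - 3)^2(x - 1) is the minimal polynomial, and the product (x - 3)^3(x - 1) is the characteristic polynomial.

x - 3, (x - 3)^2(x - 1)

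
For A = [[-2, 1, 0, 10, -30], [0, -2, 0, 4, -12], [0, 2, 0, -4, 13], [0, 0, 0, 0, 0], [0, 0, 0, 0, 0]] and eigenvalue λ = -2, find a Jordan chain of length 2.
We seek v_1 ∈ ker((A + 2I)^2) \ ker(A + 2I), then set v_{i+1} = (A + 2I) v_i.

One such chain is v_1 = [[3, 1, -1, 0, 0]]^T, v_2 = [[1, 0, 0, 0, 0]]^T. Check: (A + 2I) v_2 = [[0, 0, 0, 0, 0]]^T = 0.

v_1 = [[3, 1, -1, 0, 0]]^T, v_2 = [[1, 0, 0, 0, 0]]^T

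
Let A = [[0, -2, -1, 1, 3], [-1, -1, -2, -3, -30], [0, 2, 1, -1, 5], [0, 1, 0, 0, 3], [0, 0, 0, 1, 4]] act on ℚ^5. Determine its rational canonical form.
R = [[0, 0, 0, 0, 8], [1, 0, 0, 0, 4], [0, 1, 0, 0, -10], [0, 0, 1, 0, -1], [0, 0, 0, 1, 4]]

The invariant factors of A (the non-unit diagonal entries of the Smith normal form of xI - A over ℚ[x]) are (x - 2)^3(x + 1)^2, each dividing the next. The characteristic polynomial is their product, (x - 2)^3(x + 1)^2.

The rational canonical form is the block-diagonal matrix of companion matrices C(f_i):
R = [[0, 0, 0, 0, 8], [1, 0, 0, 0, 4], [0, 1, 0, 0, -10], [0, 0, 1, 0, -1], [0, 0, 0, 1, 4]].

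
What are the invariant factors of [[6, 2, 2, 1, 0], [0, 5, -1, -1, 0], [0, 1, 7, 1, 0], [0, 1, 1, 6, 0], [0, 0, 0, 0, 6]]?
The Jordan structure of A has elementary divisors (x - 6)^3, (x - 6), (x - 6). Arranging the block sizes at each eigenvalue in decreasing order and taking row products gives the invariant factors.

Invariant factors (smallest first, each dividing the next): x - 6, x - 6, (x - 6)^3.

Check: the last factor (x - 6)^3 is the minimal polynomial, and the product (x - 6)^5 is the characteristic polynomial.

x - 6, x - 6, (x - 6)^3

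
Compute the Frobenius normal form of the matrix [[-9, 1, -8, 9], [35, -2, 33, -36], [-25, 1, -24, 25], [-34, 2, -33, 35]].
The invariant factors of A (the non-unit diagonal entries of the Smith normal form of xI - A over ℚ[x]) are (x - 2)^2(x + 2)^2, each dividing the next. The characteristic polynomial is their product, (x - 2)^2(x + 2)^2.

The rational canonical form is the block-diagonal matrix of companion matrices C(f_i):
R = [[0, 0, 0, -16], [1, 0, 0, 0], [0, 1, 0, 8], [0, 0, 1, 0]].

R = [[0, 0, 0, -16], [1, 0, 0, 0], [0, 1, 0, 8], [0, 0, 1, 0]]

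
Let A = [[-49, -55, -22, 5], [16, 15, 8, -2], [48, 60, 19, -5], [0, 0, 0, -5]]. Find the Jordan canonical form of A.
J = [[-5, 1, 0, 0], [0, -5, 0, 0], [0, 0, -5, 1], [0, 0, 0, -5]]

The characteristic polynomial is det(xI - A) = (x + 5)^4, so the eigenvalues are -5 (algebraic multiplicity 4).

For λ = -5: rank(A + 5I) = 2, rank((A + 5I)^2) = 0. The eigenspace has dimension 4 - 2 = 2, so there are 2 Jordan blocks; the rank sequence gives block sizes [2, 2].

Assembling the blocks gives the Jordan form J above.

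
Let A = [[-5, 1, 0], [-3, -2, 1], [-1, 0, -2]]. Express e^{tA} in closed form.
A has Jordan form J = [[-3, 1, 0], [0, -3, 1], [0, 0, -3]] with A = PJP^{-1}, so e^{tA} = P e^{tJ} P^{-1}.

For a Jordan block J_k(λ), e^{tJ_k(λ)} = e^{λt} · (I + tN + t^2 N^2/2! + ... + t^{k-1} N^{k-1}/(k-1)!) where N is the nilpotent superdiagonal part.

Assembling the blocks and conjugating back gives the entries of e^{tA} as shown above.

e^{tA} = [[(t^2 - 4*t + 2)*e^{-3*t}/2, t*(2 - t)*e^{-3*t}/2, t^2*e^{-3*t}/2], [t*(t - 3)*e^{-3*t}, (-t^2 + t + 1)*e^{-3*t}, t*(t + 1)*e^{-3*t}], [t*(t - 2)*e^{-3*t}/2, -t^2*e^{-3*t}/2, (t^2/2 + t + 1)*e^{-3*t}]]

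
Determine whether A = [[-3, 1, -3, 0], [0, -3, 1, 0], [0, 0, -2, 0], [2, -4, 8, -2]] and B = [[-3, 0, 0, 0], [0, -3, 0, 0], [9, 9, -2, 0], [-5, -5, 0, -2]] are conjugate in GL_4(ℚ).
Both have characteristic polynomial (x + 2)^2(x + 3)^2, but the minimal polynomial of A is (x + 2)(x + 3)^2 while the minimal polynomial of B is (x + 2)(x + 3). The minimal polynomial is a similarity invariant, so A and B are not similar.

No.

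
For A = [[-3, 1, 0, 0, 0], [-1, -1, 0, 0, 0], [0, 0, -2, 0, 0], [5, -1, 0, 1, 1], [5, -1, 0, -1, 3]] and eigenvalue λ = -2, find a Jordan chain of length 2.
We seek v_1 ∈ ker((A + 2I)^2) \ ker(A + 2I), then set v_{i+1} = (A + 2I) v_i.

One such chain is v_1 = [[0, 1, -4, 0, 0]]^T, v_2 = [[1, 1, 0, -1, -1]]^T. Check: (A + 2I) v_2 = [[0, 0, 0, 0, 0]]^T = 0.

v_1 = [[0, 1, -4, 0, 0]]^T, v_2 = [[1, 1, 0, -1, -1]]^T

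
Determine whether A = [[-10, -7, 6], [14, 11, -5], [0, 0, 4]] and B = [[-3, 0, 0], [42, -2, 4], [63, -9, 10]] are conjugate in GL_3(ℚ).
Two matrices over a field are similar if and only if they have the same invariant factors.

Both A and B have characteristic polynomial (x - 4)^2(x + 3) and minimal polynomial (x - 4)^2(x + 3). Computing further, both have invariant factors (x - 4)^2(x + 3). Hence A and B are similar.

Yes.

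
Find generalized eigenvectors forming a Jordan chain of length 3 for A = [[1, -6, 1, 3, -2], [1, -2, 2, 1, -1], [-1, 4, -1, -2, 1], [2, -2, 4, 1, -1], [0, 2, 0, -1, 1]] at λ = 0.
We seek v_1 ∈ ker(A^3) \ ker(A^2), then set v_{i+1} = A v_i.

One such chain is v_1 = [[-2, 0, 1, 0, 0]]^T, v_2 = [[-1, 0, 1, 0, 0]]^T, v_3 = [[0, 1, 0, 2, 0]]^T. Check: A v_3 = [[0, 0, 0, 0, 0]]^T = 0.

v_1 = [[-2, 0, 1, 0, 0]]^T, v_2 = [[-1, 0, 1, 0, 0]]^T, v_3 = [[0, 1, 0, 2, 0]]^T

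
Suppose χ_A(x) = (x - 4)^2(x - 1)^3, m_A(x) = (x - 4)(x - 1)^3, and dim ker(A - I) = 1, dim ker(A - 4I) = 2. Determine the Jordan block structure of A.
Jordan blocks: (1, 3), (4, 1), (4, 1)

λ = 1: algebraic multiplicity 3 (exponent in χ_A), largest block size 3 (exponent in m_A), 1 block (geometric multiplicity). This forces block sizes [3].
λ = 4: algebraic multiplicity 2 (exponent in χ_A), largest block size 1 (exponent in m_A), 2 blocks (geometric multiplicity). These force block sizes [1, 1].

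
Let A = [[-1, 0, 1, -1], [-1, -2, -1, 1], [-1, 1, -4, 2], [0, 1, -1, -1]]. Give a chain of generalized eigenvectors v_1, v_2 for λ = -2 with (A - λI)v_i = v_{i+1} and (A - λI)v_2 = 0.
We seek v_1 ∈ ker((A + 2I)^2) \ ker(A + 2I), then set v_{i+1} = (A + 2I) v_i.

One such chain is v_1 = [[0, 1, 1, 0]]^T, v_2 = [[1, -1, -1, 0]]^T. Check: (A + 2I) v_2 = [[0, 0, 0, 0]]^T = 0.

v_1 = [[0, 1, 1, 0]]^T, v_2 = [[1, -1, -1, 0]]^T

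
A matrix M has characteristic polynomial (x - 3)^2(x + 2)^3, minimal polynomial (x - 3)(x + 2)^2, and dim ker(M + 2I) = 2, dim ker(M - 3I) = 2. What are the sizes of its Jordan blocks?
λ = -2: algebraic multiplicity 3 (exponent in χ_M), largest block size 2 (exponent in m_M), 2 blocks (geometric multiplicity). These force block sizes [2, 1].
λ = 3: algebraic multiplicity 2 (exponent in χ_M), largest block size 1 (exponent in m_M), 2 blocks (geometric multiplicity). These force block sizes [1, 1].

Jordan blocks: (-2, 2), (-2, 1), (3, 1), (3, 1)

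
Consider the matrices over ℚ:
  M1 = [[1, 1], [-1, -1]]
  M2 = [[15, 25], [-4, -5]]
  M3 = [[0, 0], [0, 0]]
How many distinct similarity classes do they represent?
3 classes: {M1}, {M2}, {M3}

Characteristic polynomials: χ_{M1} = x^2, χ_{M2} = (x - 5)^2, χ_{M3} = x^2.

{M1}: invariant factors x^2.

{M2}: invariant factors (x - 5)^2.

{M3}: invariant factors x, x.

Matrices are similar if and only if their invariant-factor lists agree; the partition into similarity classes is {M1}, {M2}, {M3}.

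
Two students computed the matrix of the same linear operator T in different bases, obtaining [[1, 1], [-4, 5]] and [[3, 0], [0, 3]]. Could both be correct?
No.

Both have characteristic polynomial (x - 3)^2, but the minimal polynomial of A is (x - 3)^2 while the minimal polynomial of B is x - 3. The minimal polynomial is a similarity invariant, so A and B are not similar.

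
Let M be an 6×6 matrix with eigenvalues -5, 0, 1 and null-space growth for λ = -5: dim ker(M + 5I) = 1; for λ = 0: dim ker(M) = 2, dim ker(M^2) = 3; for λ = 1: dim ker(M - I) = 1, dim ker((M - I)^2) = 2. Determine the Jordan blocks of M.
Jordan blocks: (-5, 1), (0, 2), (0, 1), (1, 2)

λ = -5: successive nullity increments [1] count blocks of size ≥ k; block sizes are [1].
λ = 0: successive nullity increments [2, 1] count blocks of size ≥ k; block sizes are [2, 1].
λ = 1: successive nullity increments [1, 1] count blocks of size ≥ k; block sizes are [2].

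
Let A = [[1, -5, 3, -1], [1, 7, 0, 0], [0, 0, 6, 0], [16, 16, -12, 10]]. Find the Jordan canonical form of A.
J = [[6, 1, 0, 0], [0, 6, 1, 0], [0, 0, 6, 0], [0, 0, 0, 6]]

The characteristic polynomial is det(xI - A) = (x - 6)^4, so the eigenvalues are 6 (algebraic multiplicity 4).

For λ = 6: rank(A - 6I) = 2, rank((A - 6I)^2) = 1, rank((A - 6I)^3) = 0. The eigenspace has dimension 4 - 2 = 2, so there are 2 Jordan blocks; the rank sequence gives block sizes [3, 1].

Assembling the blocks gives the Jordan form J above.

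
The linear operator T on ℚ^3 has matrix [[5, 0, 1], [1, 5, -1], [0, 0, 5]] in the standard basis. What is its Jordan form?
The characteristic polynomial is det(xI - A) = (x - 5)^3, so the eigenvalues are 5 (algebraic multiplicity 3).

For λ = 5: rank(A - 5I) = 2, rank((A - 5I)^2) = 1, rank((A - 5I)^3) = 0. The eigenspace has dimension 3 - 2 = 1, so there is 1 Jordan block; the rank sequence gives block sizes [3].

Assembling the blocks gives the Jordan form J above.

J = [[5, 1, 0], [0, 5, 1], [0, 0, 5]]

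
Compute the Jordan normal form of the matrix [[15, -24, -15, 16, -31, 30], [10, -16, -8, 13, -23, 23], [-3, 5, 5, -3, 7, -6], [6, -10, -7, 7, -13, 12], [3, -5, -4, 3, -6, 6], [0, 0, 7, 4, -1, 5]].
The characteristic polynomial is det(xI - A) = (x - 5)(x - 1)^5, so the eigenvalues are 1 (algebraic multiplicity 5), 5 (algebraic multiplicity 1).

For λ = 1: rank(A - I) = 4, rank((A - I)^2) = 2, rank((A - I)^3) = 1. The eigenspace has dimension 6 - 4 = 2, so there are 2 Jordan blocks; the rank sequence gives block sizes [3, 2].

For λ = 5: algebraic multiplicity 1 gives one 1×1 block.

Assembling the blocks gives the Jordan form J above.

J = [[1, 1, 0, 0, 0, 0], [0, 1, 1, 0, 0, 0], [0, 0, 1, 0, 0, 0], [0, 0, 0, 1, 1, 0], [0, 0, 0, 0, 1, 0], [0, 0, 0, 0, 0, 5]]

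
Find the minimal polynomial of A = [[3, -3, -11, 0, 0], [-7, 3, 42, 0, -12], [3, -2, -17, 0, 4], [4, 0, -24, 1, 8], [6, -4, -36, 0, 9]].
m_A(x) = (x - 1)(x + 1)^3

The characteristic polynomial factors as (x - 1)^2(x + 1)^3. The minimal polynomial is ∏(x - λ)^{k_λ} where k_λ is the size of the largest Jordan block at λ.

For λ = -1: rank(A + I) = 4, and the largest Jordan block has size 3 (the smallest k with rank((A + I)^k) = rank((A + I)^(k+1))).
For λ = 1: rank(A - I) = 3, and the largest Jordan block has size 1 (the smallest k with rank((A - I)^k) = rank((A - I)^(k+1))).

So m_A(x) = (x - 1)(x + 1)^3.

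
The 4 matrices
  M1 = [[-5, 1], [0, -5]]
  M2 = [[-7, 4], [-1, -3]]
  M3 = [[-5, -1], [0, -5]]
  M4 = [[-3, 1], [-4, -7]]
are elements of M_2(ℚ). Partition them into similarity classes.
Characteristic polynomials: χ_{M1} = (x + 5)^2, χ_{M2} = (x + 5)^2, χ_{M3} = (x + 5)^2, χ_{M4} = (x + 5)^2.

{M1, M2, M3, M4}: invariant factors (x + 5)^2.

Matrices are similar if and only if their invariant-factor lists agree; the partition into similarity classes is {M1, M2, M3, M4}.

1 class: {M1, M2, M3, M4}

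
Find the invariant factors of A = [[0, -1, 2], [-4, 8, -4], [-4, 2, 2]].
The Jordan structure of A has elementary divisors (x - 2)^2, (x - 6). Arranging the block sizes at each eigenvalue in decreasing order and taking row products gives the invariant factors.

Invariant factors (smallest first, each dividing the next): (x - 6)(x - 2)^2.

Check: the last factor (x - 6)(x - 2)^2 is the minimal polynomial, and the product (x - 6)(x - 2)^2 is the characteristic polynomial.

(x - 6)(x - 2)^2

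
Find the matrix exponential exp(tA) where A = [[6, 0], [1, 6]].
A has Jordan form J = [[6, 1], [0, 6]] with A = PJP^{-1}, so e^{tA} = P e^{tJ} P^{-1}.

For a Jordan block J_k(λ), e^{tJ_k(λ)} = e^{λt} · (I + tN + t^2 N^2/2! + ... + t^{k-1} N^{k-1}/(k-1)!) where N is the nilpotent superdiagonal part.

Assembling the blocks and conjugating back gives the entries of e^{tA} as shown above.

e^{tA} = [[e^{6*t}, 0], [t*e^{6*t}, e^{6*t}]]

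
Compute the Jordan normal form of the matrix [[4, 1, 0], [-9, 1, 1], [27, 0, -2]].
The characteristic polynomial is det(xI - A) = (x - 1)^3, so the eigenvalues are 1 (algebraic multiplicity 3).

For λ = 1: rank(A - I) = 2, rank((A - I)^2) = 1, rank((A - I)^3) = 0. The eigenspace has dimension 3 - 2 = 1, so there is 1 Jordan block; the rank sequence gives block sizes [3].

Assembling the blocks gives the Jordan form J above.

J = [[1, 1, 0], [0, 1, 1], [0, 0, 1]]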